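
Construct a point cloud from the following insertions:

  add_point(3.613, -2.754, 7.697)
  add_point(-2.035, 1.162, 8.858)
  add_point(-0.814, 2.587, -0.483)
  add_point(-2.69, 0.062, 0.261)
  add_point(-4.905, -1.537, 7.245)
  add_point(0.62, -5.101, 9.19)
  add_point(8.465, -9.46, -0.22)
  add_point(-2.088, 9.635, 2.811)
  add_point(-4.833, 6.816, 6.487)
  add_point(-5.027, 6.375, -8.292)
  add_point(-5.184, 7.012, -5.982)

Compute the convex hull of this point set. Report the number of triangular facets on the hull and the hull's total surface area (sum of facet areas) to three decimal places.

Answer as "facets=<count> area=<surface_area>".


facets=14 area=599.401

Extreme-point indices: [0, 1, 4, 5, 6, 7, 8, 9, 10] — 9 of 11 on the boundary.

Triangle areas on the boundary:
  f1: (p8, p7, p10) → 24.7449
  f2: (p9, p7, p10) → 4.4354
  f3: (p9, p7, p6) → 127.4234
  f4: (p0, p7, p6) → 74.7319
  f5: (p0, p5, p6) → 22.7919
  f6: (p4, p5, p6) → 39.6948
  f7: (p4, p9, p6) → 148.0715
  f8: (p4, p8, p10) → 52.0266
  f9: (p4, p9, p10) → 14.1644
  f10: (p1, p0, p5) → 13.4338
  f11: (p1, p4, p5) → 13.8212
  f12: (p1, p4, p8) → 14.2437
  f13: (p1, p8, p7) → 16.0373
  f14: (p1, p0, p7) → 33.7802
Σ area = 599.401

Euler: V−E+F = 9−21+14 = 2.


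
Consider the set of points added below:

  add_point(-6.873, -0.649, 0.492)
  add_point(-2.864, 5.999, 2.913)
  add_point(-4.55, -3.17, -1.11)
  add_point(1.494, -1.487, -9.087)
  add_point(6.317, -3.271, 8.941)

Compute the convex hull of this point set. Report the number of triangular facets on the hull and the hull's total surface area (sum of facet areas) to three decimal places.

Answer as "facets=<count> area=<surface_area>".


facets=6 area=332.606

Extreme-point indices: [0, 1, 2, 3, 4] — 5 of 5 on the boundary.

Facet areas (half cross-product norm):
  f1: (p1, p4, p0) → 58.2132
  f2: (p3, p1, p0) → 51.7709
  f3: (p3, p1, p4) → 104.7249
  f4: (p2, p4, p0) → 27.6096
  f5: (p2, p3, p0) → 15.5322
  f6: (p2, p3, p4) → 74.7556
Σ area = 332.606

Euler: V−E+F = 5−9+6 = 2.


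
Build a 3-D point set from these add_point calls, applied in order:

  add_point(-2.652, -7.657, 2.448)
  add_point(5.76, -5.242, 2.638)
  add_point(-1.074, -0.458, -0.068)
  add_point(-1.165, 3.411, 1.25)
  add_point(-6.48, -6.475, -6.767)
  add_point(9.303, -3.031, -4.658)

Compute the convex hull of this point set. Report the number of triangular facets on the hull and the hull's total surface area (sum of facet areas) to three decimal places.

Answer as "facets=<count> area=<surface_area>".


facets=6 area=342.813

Extreme-point indices: [0, 1, 3, 4, 5] — 5 of 6 on the boundary.

Area of each hull facet:
  f1: (p3, p5, p4) → 89.8798
  f2: (p0, p5, p4) → 72.5519
  f3: (p0, p3, p4) → 55.6710
  f4: (p1, p3, p5) → 46.8898
  f5: (p1, p0, p5) → 32.6961
  f6: (p1, p0, p3) → 45.1244
Σ area = 342.813

Check V−E+F: 5 − 9 + 6 = 2.


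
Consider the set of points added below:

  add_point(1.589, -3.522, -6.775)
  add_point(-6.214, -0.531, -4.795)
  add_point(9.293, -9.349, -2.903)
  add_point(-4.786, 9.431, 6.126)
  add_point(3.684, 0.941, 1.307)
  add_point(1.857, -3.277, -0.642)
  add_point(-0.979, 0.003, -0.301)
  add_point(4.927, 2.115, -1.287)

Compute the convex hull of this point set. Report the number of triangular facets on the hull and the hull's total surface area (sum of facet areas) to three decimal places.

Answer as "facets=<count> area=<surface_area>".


Points on the hull: [0, 1, 2, 3, 4, 5, 7] (7 of 8).

Triangle areas on the boundary:
  f1: (p0, p2, p1) → 27.8596
  f2: (p4, p3, p2) → 21.3847
  f3: (p5, p2, p1) → 32.4755
  f4: (p5, p3, p1) → 68.8513
  f5: (p5, p3, p2) → 32.9119
  f6: (p7, p3, p1) → 79.2781
  f7: (p7, p0, p1) → 36.6873
  f8: (p7, p4, p3) → 18.9851
  f9: (p7, p0, p2) → 43.9042
  f10: (p7, p4, p2) → 19.1244
Σ area = 381.462

Check V−E+F: 7 − 15 + 10 = 2.

facets=10 area=381.462


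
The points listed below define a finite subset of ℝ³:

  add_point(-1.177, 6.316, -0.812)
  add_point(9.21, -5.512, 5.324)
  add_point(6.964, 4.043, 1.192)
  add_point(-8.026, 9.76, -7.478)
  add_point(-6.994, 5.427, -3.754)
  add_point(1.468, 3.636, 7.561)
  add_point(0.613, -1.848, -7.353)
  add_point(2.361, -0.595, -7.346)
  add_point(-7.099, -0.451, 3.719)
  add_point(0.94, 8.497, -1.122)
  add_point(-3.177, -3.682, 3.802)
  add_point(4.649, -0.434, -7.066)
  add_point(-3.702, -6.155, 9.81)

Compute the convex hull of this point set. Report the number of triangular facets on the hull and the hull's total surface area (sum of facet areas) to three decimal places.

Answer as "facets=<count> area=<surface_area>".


Extreme-point indices: [1, 2, 3, 5, 6, 7, 8, 9, 11, 12] — 10 of 13 on the boundary.

Area of each hull facet:
  f1: (p6, p12, p1) → 104.6018
  f2: (p5, p12, p1) → 65.1754
  f3: (p8, p6, p3) → 89.2981
  f4: (p8, p6, p12) → 58.8015
  f5: (p8, p5, p3) → 77.5955
  f6: (p8, p5, p12) → 43.7600
  f7: (p2, p5, p1) → 43.9495
  f8: (p11, p6, p1) → 29.4003
  f9: (p11, p2, p1) → 51.4866
  f10: (p9, p5, p3) → 44.1268
  f11: (p9, p2, p5) → 31.9651
  f12: (p9, p11, p3) → 62.6967
  f13: (p9, p11, p2) → 37.3581
  f14: (p7, p6, p3) → 15.5584
  f15: (p7, p11, p3) → 12.8324
  f16: (p7, p11, p6) → 1.3258
Σ area = 769.932

Euler: V−E+F = 10−24+16 = 2.

facets=16 area=769.932


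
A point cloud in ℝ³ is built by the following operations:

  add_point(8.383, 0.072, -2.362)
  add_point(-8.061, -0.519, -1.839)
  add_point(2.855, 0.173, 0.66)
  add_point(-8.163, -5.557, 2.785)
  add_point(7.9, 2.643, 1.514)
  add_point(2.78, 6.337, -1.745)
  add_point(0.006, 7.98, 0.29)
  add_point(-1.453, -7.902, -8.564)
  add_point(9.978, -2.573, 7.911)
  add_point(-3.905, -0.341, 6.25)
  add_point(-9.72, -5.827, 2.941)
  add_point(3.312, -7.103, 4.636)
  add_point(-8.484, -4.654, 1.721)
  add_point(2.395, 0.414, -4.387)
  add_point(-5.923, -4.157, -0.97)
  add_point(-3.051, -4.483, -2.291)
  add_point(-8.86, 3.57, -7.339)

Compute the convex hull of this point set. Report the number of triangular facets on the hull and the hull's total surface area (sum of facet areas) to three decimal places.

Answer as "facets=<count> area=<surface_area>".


Points on the hull: [0, 4, 5, 6, 7, 8, 9, 10, 11, 13, 16] (11 of 17).

Per-facet area ½‖(b−a)×(c−a)‖:
  f1: (p16, p7, p10) → 84.7195
  f2: (p9, p8, p10) → 48.8226
  f3: (p9, p6, p8) → 76.4883
  f4: (p9, p16, p10) → 59.3063
  f5: (p9, p16, p6) → 67.2470
  f6: (p11, p8, p10) → 37.7065
  f7: (p11, p7, p10) → 82.8875
  f8: (p11, p7, p8) → 46.8336
  f9: (p0, p7, p8) → 69.7788
  f10: (p4, p6, p8) → 31.5244
  f11: (p4, p0, p8) → 19.2120
  f12: (p13, p16, p7) → 58.8980
  f13: (p13, p0, p7) → 28.4724
  f14: (p13, p0, p16) → 8.3903
  f15: (p5, p4, p6) → 11.7018
  f16: (p5, p4, p0) → 16.6089
  f17: (p5, p16, p6) → 23.8116
  f18: (p5, p0, p16) → 51.0275
Σ area = 823.437

Euler: V−E+F = 11−27+18 = 2.

facets=18 area=823.437


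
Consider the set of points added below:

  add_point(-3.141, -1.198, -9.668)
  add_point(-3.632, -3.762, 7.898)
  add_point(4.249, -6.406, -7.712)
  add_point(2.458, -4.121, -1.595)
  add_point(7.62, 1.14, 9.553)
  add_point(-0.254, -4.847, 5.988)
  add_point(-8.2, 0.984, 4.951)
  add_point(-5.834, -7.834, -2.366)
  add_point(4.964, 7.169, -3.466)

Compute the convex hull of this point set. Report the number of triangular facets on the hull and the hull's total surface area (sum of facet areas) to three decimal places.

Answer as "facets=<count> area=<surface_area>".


facets=12 area=730.959

8 of the 9 inputs are extreme points: [0, 1, 2, 4, 5, 6, 7, 8].

Triangle areas on the boundary:
  f1: (p8, p4, p6) → 109.0840
  f2: (p2, p8, p4) → 103.1644
  f3: (p1, p4, p6) → 41.5254
  f4: (p1, p7, p6) → 39.2491
  f5: (p0, p7, p6) → 59.8300
  f6: (p0, p8, p6) → 97.3327
  f7: (p0, p2, p7) → 45.0355
  f8: (p0, p2, p8) → 59.3550
  f9: (p5, p2, p7) → 59.7485
  f10: (p5, p1, p7) → 21.1151
  f11: (p5, p2, p4) → 75.4056
  f12: (p5, p1, p4) → 20.1138
Σ area = 730.959

Euler: V−E+F = 8−18+12 = 2.


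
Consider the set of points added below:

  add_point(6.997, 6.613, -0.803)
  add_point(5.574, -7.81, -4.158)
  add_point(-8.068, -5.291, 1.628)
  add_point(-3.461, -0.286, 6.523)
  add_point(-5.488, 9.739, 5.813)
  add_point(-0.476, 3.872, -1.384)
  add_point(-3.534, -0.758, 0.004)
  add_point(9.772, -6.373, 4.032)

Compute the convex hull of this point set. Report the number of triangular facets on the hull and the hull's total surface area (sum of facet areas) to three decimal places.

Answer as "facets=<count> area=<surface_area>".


facets=10 area=633.350

Hull vertices (7/8): indices [0, 1, 2, 3, 4, 5, 7].

Area of each hull facet:
  f1: (p1, p7, p2) → 69.9343
  f2: (p5, p4, p2) → 64.6914
  f3: (p5, p1, p2) → 78.1876
  f4: (p3, p7, p2) → 61.2416
  f5: (p3, p4, p2) → 38.6873
  f6: (p3, p4, p7) → 62.3384
  f7: (p0, p1, p7) → 63.7693
  f8: (p0, p5, p1) → 53.3388
  f9: (p0, p4, p7) → 99.9414
  f10: (p0, p5, p4) → 41.2199
Σ area = 633.350

Euler: V−E+F = 7−15+10 = 2.


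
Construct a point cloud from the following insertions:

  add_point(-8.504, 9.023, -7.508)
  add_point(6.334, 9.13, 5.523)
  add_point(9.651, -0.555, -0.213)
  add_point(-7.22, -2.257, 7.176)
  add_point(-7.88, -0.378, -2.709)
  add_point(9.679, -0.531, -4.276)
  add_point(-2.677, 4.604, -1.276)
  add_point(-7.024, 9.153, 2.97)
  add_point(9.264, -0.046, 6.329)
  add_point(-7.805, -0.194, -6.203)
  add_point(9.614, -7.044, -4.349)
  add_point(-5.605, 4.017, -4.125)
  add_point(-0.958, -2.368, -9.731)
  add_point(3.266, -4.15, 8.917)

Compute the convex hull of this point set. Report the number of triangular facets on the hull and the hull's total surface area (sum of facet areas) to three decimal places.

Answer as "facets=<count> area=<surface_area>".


facets=20 area=1050.480

Extreme-point indices: [0, 1, 2, 3, 4, 5, 7, 8, 9, 10, 12, 13] — 12 of 14 on the boundary.

Triangle areas on the boundary:
  f1: (p12, p5, p0) → 80.3168
  f2: (p1, p5, p0) → 134.1210
  f3: (p3, p1, p13) → 75.8238
  f4: (p10, p12, p5) → 38.8457
  f5: (p10, p3, p12) → 114.3097
  f6: (p10, p3, p13) → 77.1246
  f7: (p9, p12, p0) → 35.9624
  f8: (p9, p3, p12) → 50.6498
  f9: (p7, p1, p0) → 68.0997
  f10: (p7, p3, p0) → 60.7804
  f11: (p7, p3, p1) → 82.5949
  f12: (p8, p1, p13) → 35.5996
  f13: (p8, p10, p13) → 49.2620
  f14: (p4, p3, p0) → 42.0579
  f15: (p4, p9, p0) → 16.0377
  f16: (p4, p9, p3) → 2.8233
  f17: (p2, p10, p5) → 13.2330
  f18: (p2, p8, p10) → 20.2335
  f19: (p2, p1, p5) → 20.8371
  f20: (p2, p8, p1) → 31.7674
Σ area = 1050.480

Euler: V−E+F = 12−30+20 = 2.


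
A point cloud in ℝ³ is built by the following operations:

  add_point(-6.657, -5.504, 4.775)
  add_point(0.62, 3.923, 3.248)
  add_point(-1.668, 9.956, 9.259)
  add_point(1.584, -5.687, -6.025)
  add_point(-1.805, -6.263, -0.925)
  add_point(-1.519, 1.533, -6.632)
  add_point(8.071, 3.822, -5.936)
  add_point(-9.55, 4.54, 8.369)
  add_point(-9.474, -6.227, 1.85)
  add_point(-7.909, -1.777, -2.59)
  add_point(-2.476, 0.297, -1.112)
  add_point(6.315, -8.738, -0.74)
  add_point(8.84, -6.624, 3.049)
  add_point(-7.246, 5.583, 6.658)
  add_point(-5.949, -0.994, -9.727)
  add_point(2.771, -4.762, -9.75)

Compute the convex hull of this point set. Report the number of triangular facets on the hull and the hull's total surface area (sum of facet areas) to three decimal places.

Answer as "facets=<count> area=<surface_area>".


facets=18 area=996.905

Hull vertices (11/16): indices [0, 2, 6, 7, 8, 9, 11, 12, 13, 14, 15].

Per-facet area ½‖(b−a)×(c−a)‖:
  f1: (p2, p12, p7) → 98.6750
  f2: (p0, p12, p7) → 80.5874
  f3: (p0, p8, p7) → 22.2818
  f4: (p11, p8, p15) → 82.0368
  f5: (p11, p0, p12) → 36.2130
  f6: (p11, p0, p8) → 28.4243
  f7: (p13, p2, p7) → 9.5322
  f8: (p6, p2, p12) → 127.4547
  f9: (p6, p11, p12) → 33.9338
  f10: (p6, p11, p15) → 55.6355
  f11: (p14, p8, p15) → 62.3680
  f12: (p14, p6, p15) → 50.7605
  f13: (p14, p6, p2) → 143.7294
  f14: (p14, p13, p7) → 24.1779
  f15: (p14, p13, p2) → 58.6313
  f16: (p9, p8, p7) → 39.6652
  f17: (p9, p14, p7) → 28.1165
  f18: (p9, p14, p8) → 14.6818
Σ area = 996.905

Check V−E+F: 11 − 27 + 18 = 2.


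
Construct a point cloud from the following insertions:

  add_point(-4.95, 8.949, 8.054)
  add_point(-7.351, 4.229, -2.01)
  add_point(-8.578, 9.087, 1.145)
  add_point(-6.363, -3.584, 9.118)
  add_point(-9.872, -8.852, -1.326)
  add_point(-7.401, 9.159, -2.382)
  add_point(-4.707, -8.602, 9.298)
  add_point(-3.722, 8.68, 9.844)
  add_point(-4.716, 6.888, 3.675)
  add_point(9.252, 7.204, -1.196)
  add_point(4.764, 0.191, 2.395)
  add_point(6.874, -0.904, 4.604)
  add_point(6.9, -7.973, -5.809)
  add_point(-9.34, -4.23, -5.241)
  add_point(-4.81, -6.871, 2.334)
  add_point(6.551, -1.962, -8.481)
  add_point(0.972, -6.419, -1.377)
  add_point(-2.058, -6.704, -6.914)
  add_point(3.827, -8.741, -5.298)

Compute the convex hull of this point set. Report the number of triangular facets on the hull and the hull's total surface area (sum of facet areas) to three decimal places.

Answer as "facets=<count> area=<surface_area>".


facets=24 area=1188.772

Hull vertices (14/19): indices [0, 2, 3, 4, 5, 6, 7, 9, 11, 12, 13, 15, 17, 18].

Area of each hull facet:
  f1: (p15, p5, p9) → 99.3992
  f2: (p11, p7, p9) → 77.1935
  f3: (p11, p6, p7) → 105.4510
  f4: (p13, p15, p5) → 110.2017
  f5: (p13, p2, p4) → 40.9893
  f6: (p13, p2, p5) → 25.4832
  f7: (p17, p13, p4) → 23.9236
  f8: (p17, p13, p15) → 28.5719
  f9: (p0, p2, p5) → 10.4661
  f10: (p0, p5, p9) → 86.0365
  f11: (p0, p7, p9) → 18.6220
  f12: (p12, p11, p6) → 92.3232
  f13: (p12, p17, p15) → 29.2281
  f14: (p12, p15, p9) → 35.5737
  f15: (p12, p11, p9) → 64.4744
  f16: (p3, p0, p2) → 49.3542
  f17: (p3, p6, p4) → 30.8947
  f18: (p3, p2, p4) → 91.6076
  f19: (p3, p6, p7) → 17.0378
  f20: (p3, p0, p7) → 13.7291
  f21: (p18, p6, p4) → 83.0461
  f22: (p18, p12, p6) → 21.3052
  f23: (p18, p17, p4) → 27.1550
  f24: (p18, p12, p17) → 6.7046
Σ area = 1188.772

Euler: V−E+F = 14−36+24 = 2.


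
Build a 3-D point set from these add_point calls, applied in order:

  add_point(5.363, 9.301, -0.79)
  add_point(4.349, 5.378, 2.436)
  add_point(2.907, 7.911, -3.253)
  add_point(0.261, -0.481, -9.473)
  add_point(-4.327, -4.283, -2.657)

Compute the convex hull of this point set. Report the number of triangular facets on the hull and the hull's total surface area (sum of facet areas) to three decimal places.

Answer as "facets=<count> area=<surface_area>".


Extreme-point indices: [0, 1, 2, 3, 4] — 5 of 5 on the boundary.

Facet areas (half cross-product norm):
  f1: (p1, p3, p4) → 59.5744
  f2: (p1, p3, p0) → 35.5183
  f3: (p2, p3, p4) → 48.7709
  f4: (p2, p3, p0) → 11.2696
  f5: (p2, p1, p4) → 43.7600
  f6: (p2, p1, p0) → 9.7001
Σ area = 208.593

Euler characteristic 5−9+6 = 2 ✓

facets=6 area=208.593


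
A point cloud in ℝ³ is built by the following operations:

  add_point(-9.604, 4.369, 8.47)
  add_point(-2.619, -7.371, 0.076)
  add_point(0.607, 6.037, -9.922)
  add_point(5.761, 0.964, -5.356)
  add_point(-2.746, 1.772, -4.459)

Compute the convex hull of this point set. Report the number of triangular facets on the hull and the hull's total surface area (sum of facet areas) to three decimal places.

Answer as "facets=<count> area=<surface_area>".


Extreme-point indices: [0, 1, 2, 3, 4] — 5 of 5 on the boundary.

Area of each hull facet:
  f1: (p1, p3, p0) → 104.2340
  f2: (p2, p3, p0) → 88.0177
  f3: (p2, p1, p3) → 54.3272
  f4: (p4, p1, p0) → 73.9242
  f5: (p4, p2, p0) → 39.6295
  f6: (p4, p2, p1) → 23.2534
Σ area = 383.386

Check V−E+F: 5 − 9 + 6 = 2.

facets=6 area=383.386


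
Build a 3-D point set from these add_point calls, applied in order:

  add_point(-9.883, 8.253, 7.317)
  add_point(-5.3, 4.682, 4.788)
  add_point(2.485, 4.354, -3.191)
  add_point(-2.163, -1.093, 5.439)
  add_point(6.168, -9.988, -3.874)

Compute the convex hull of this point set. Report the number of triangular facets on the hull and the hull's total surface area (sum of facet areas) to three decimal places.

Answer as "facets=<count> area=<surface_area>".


facets=4 area=303.592

4 of the 5 inputs are extreme points: [0, 2, 3, 4].

Per-facet area ½‖(b−a)×(c−a)‖:
  f1: (p2, p4, p0) → 111.1396
  f2: (p3, p4, p0) → 45.2647
  f3: (p3, p2, p0) → 68.7762
  f4: (p3, p2, p4) → 78.4116
Σ area = 303.592

Euler: V−E+F = 4−6+4 = 2.


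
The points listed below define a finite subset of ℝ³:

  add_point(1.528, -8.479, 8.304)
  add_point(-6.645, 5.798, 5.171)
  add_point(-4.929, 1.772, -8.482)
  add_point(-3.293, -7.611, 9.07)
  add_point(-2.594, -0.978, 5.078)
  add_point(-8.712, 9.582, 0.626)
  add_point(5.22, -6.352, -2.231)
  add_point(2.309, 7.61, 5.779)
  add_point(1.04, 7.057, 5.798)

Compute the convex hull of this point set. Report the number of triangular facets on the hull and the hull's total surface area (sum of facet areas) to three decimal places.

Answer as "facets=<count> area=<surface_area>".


facets=12 area=677.850

Hull vertices (8/9): indices [0, 1, 2, 3, 5, 6, 7, 8].

Triangle areas on the boundary:
  f1: (p2, p3, p5) → 119.0069
  f2: (p2, p3, p6) → 102.4119
  f3: (p7, p2, p5) → 77.3590
  f4: (p7, p2, p6) → 108.4491
  f5: (p1, p3, p5) → 24.5509
  f6: (p1, p7, p5) → 27.7591
  f7: (p0, p3, p6) → 25.4828
  f8: (p0, p7, p6) → 86.9952
  f9: (p0, p7, p3) → 40.2077
  f10: (p8, p7, p3) → 8.3952
  f11: (p8, p1, p3) → 55.8124
  f12: (p8, p1, p7) → 1.4193
Σ area = 677.850

Euler characteristic 8−18+12 = 2 ✓


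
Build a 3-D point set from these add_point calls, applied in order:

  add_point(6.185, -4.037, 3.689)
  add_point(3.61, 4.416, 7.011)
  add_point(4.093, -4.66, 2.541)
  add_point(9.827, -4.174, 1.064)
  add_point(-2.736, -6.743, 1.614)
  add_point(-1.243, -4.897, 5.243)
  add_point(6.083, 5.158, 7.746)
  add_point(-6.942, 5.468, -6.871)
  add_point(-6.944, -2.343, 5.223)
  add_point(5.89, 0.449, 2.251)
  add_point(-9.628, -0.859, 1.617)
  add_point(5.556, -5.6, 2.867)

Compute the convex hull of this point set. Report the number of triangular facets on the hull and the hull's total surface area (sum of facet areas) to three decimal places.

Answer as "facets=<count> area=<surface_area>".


Extreme-point indices: [0, 1, 3, 4, 5, 6, 7, 8, 10, 11] — 10 of 12 on the boundary.

Area of each hull facet:
  f1: (p7, p6, p3) → 115.9364
  f2: (p4, p7, p10) → 48.5979
  f3: (p4, p7, p3) → 98.8111
  f4: (p8, p5, p6) → 38.8076
  f5: (p8, p4, p10) → 16.5786
  f6: (p8, p4, p5) → 13.4065
  f7: (p0, p6, p3) → 21.7202
  f8: (p0, p5, p6) → 38.3784
  f9: (p1, p8, p10) → 27.2912
  f10: (p1, p8, p6) → 5.0820
  f11: (p1, p7, p10) → 82.4008
  f12: (p1, p7, p6) → 15.3104
  f13: (p11, p4, p5) → 15.6905
  f14: (p11, p0, p5) → 6.7552
  f15: (p11, p4, p3) → 10.8993
  f16: (p11, p0, p3) → 4.2098
Σ area = 559.876

Check V−E+F: 10 − 24 + 16 = 2.

facets=16 area=559.876


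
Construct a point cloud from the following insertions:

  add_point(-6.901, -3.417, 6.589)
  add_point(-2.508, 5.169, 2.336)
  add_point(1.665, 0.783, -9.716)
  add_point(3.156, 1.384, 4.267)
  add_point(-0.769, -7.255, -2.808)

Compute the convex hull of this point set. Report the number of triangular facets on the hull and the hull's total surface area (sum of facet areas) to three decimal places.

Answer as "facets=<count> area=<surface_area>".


Points on the hull: [0, 1, 2, 3, 4] (5 of 5).

Area of each hull facet:
  f1: (p4, p3, p0) → 59.1417
  f2: (p2, p4, p0) → 59.6463
  f3: (p2, p4, p3) → 62.5689
  f4: (p1, p3, p0) → 36.4686
  f5: (p1, p2, p0) → 69.2653
  f6: (p1, p2, p3) → 46.9894
Σ area = 334.080

Euler: V−E+F = 5−9+6 = 2.

facets=6 area=334.080


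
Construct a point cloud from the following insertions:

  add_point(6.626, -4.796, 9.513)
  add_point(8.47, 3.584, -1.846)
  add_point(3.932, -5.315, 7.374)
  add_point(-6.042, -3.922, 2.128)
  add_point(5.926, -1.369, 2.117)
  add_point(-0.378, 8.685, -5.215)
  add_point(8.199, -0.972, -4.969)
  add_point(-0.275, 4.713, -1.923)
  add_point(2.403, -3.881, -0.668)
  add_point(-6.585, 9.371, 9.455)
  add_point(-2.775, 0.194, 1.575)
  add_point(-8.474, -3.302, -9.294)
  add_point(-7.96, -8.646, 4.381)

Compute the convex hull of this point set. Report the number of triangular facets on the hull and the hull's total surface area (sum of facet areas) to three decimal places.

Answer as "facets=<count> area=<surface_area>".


Points on the hull: [0, 1, 2, 5, 6, 9, 11, 12] (8 of 13).

Per-facet area ½‖(b−a)×(c−a)‖:
  f1: (p0, p9, p1) → 129.4356
  f2: (p12, p9, p11) → 137.2400
  f3: (p12, p0, p9) → 137.9390
  f4: (p5, p9, p11) → 119.4789
  f5: (p5, p9, p1) → 85.6153
  f6: (p6, p0, p1) → 39.3305
  f7: (p6, p5, p11) → 94.3937
  f8: (p6, p5, p1) → 29.2861
  f9: (p6, p12, p11) → 124.6523
  f10: (p2, p12, p0) → 9.2296
  f11: (p2, p6, p0) → 23.0885
  f12: (p2, p6, p12) → 86.2946
Σ area = 1015.984

Euler: V−E+F = 8−18+12 = 2.

facets=12 area=1015.984


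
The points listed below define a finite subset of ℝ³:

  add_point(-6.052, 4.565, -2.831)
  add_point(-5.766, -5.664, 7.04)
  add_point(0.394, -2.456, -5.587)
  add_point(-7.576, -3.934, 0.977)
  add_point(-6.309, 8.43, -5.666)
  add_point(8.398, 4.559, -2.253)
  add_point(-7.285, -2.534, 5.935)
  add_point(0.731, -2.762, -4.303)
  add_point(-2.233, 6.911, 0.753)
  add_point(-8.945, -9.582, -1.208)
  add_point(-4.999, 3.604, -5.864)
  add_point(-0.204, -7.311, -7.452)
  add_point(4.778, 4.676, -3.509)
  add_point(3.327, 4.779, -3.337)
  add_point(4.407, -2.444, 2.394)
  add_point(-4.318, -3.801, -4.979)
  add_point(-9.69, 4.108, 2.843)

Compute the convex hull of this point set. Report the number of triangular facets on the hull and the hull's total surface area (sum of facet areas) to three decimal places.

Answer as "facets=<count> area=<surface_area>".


facets=18 area=742.344

Hull vertices (11/17): indices [1, 4, 5, 6, 8, 9, 10, 11, 12, 14, 16].

Area of each hull facet:
  f1: (p4, p9, p16) → 71.5193
  f2: (p8, p4, p16) → 31.2911
  f3: (p8, p4, p5) → 41.5596
  f4: (p6, p8, p16) → 31.5526
  f5: (p6, p8, p1) → 16.7635
  f6: (p6, p9, p16) → 37.8201
  f7: (p6, p1, p9) → 17.6275
  f8: (p12, p4, p5) → 7.2186
  f9: (p12, p11, p5) → 23.6586
  f10: (p12, p11, p4) → 80.1925
  f11: (p10, p4, p9) → 22.2275
  f12: (p10, p11, p9) → 64.6268
  f13: (p10, p11, p4) → 5.2378
  f14: (p14, p1, p9) → 56.1651
  f15: (p14, p11, p9) → 65.1973
  f16: (p14, p11, p5) → 55.3118
  f17: (p14, p8, p5) → 48.6065
  f18: (p14, p8, p1) → 65.7681
Σ area = 742.344

Check V−E+F: 11 − 27 + 18 = 2.


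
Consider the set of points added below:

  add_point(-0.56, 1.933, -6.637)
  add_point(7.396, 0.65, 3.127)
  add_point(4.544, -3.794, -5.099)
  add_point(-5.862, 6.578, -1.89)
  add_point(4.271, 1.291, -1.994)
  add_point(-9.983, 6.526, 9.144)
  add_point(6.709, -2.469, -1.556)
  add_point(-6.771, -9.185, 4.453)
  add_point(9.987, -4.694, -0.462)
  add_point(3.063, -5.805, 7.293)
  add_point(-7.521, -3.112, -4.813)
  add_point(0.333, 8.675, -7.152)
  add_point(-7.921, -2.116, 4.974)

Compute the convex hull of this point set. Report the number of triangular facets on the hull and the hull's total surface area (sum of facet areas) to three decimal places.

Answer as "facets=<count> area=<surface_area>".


facets=16 area=889.909

Points on the hull: [0, 1, 2, 3, 5, 7, 8, 9, 10, 11] (10 of 13).

Facet areas (half cross-product norm):
  f1: (p10, p7, p5) → 88.6939
  f2: (p9, p7, p5) → 88.3512
  f3: (p9, p7, p8) → 50.5472
  f4: (p3, p11, p5) → 26.3163
  f5: (p3, p10, p5) → 59.1042
  f6: (p3, p10, p11) → 42.3696
  f7: (p2, p11, p8) → 42.7452
  f8: (p2, p7, p8) → 56.4426
  f9: (p2, p10, p7) → 66.9044
  f10: (p1, p9, p5) → 79.2166
  f11: (p1, p9, p8) → 30.3190
  f12: (p1, p11, p5) → 132.5812
  f13: (p1, p11, p8) → 50.0016
  f14: (p0, p10, p11) → 21.7822
  f15: (p0, p2, p11) → 20.2072
  f16: (p0, p2, p10) → 34.3264
Σ area = 889.909

Check V−E+F: 10 − 24 + 16 = 2.


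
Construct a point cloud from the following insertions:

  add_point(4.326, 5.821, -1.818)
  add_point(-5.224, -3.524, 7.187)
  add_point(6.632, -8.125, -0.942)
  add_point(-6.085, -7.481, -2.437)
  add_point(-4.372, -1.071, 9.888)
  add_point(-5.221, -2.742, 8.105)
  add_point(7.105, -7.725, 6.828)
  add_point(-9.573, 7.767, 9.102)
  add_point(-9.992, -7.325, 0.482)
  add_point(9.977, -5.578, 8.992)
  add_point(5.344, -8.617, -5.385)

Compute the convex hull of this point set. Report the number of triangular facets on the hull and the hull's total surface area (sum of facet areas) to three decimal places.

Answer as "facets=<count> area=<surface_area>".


facets=18 area=882.353

Extreme-point indices: [0, 1, 2, 3, 4, 5, 6, 7, 8, 9, 10] — 11 of 11 on the boundary.

Triangle areas on the boundary:
  f1: (p0, p7, p9) → 148.1873
  f2: (p0, p10, p9) → 105.5623
  f3: (p4, p7, p9) → 52.6116
  f4: (p2, p10, p9) → 3.4740
  f5: (p3, p10, p8) → 11.0944
  f6: (p3, p0, p10) → 86.2525
  f7: (p3, p7, p8) → 40.3939
  f8: (p3, p0, p7) → 139.4550
  f9: (p6, p4, p9) → 27.8662
  f10: (p6, p2, p9) → 13.2620
  f11: (p6, p10, p8) → 99.2768
  f12: (p6, p2, p10) → 4.0857
  f13: (p5, p6, p4) → 17.2757
  f14: (p5, p7, p8) → 54.9021
  f15: (p5, p4, p7) → 12.5276
  f16: (p1, p6, p8) → 55.4812
  f17: (p1, p5, p8) → 2.9949
  f18: (p1, p5, p6) → 7.6503
Σ area = 882.353

Check V−E+F: 11 − 27 + 18 = 2.


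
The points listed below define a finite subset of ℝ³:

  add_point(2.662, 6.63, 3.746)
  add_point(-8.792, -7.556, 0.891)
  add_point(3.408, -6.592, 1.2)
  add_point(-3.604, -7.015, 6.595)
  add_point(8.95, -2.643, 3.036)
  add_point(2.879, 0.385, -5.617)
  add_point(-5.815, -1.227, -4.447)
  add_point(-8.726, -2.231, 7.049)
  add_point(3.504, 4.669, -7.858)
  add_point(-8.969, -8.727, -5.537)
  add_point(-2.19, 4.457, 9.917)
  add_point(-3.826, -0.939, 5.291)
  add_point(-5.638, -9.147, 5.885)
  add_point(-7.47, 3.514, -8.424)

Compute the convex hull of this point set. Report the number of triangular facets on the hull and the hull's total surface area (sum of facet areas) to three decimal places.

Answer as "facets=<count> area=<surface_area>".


Extreme-point indices: [0, 1, 2, 3, 4, 5, 7, 8, 9, 10, 12, 13] — 12 of 14 on the boundary.

Facet areas (half cross-product norm):
  f1: (p8, p13, p9) → 68.4593
  f2: (p2, p12, p9) → 61.3114
  f3: (p2, p12, p4) → 26.5295
  f4: (p7, p12, p10) → 34.4718
  f5: (p7, p13, p9) → 87.0275
  f6: (p7, p10, p13) → 80.9464
  f7: (p3, p10, p4) → 77.8579
  f8: (p3, p12, p4) → 13.1780
  f9: (p3, p12, p10) → 10.5724
  f10: (p0, p10, p13) → 65.0266
  f11: (p0, p8, p13) → 65.1818
  f12: (p0, p10, p4) → 45.1229
  f13: (p0, p8, p4) → 64.3011
  f14: (p5, p8, p4) → 22.6774
  f15: (p5, p2, p4) → 33.8909
  f16: (p5, p8, p9) → 27.9999
  f17: (p5, p2, p9) → 67.0319
  f18: (p1, p12, p9) → 12.7493
  f19: (p1, p7, p9) → 13.5201
  f20: (p1, p7, p12) → 22.2172
Σ area = 900.073

Euler: V−E+F = 12−30+20 = 2.

facets=20 area=900.073


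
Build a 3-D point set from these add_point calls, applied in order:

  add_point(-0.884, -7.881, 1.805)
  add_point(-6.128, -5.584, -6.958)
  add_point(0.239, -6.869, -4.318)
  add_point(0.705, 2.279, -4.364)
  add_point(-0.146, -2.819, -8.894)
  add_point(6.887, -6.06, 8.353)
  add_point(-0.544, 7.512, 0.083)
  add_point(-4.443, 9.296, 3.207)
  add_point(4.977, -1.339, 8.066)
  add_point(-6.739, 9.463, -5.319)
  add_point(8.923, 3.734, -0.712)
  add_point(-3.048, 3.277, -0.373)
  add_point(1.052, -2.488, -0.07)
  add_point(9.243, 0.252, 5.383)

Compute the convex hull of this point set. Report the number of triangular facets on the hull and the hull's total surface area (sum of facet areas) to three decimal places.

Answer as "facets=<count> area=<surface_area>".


11 of the 14 inputs are extreme points: [0, 1, 2, 4, 5, 6, 7, 8, 9, 10, 13].

Area of each hull facet:
  f1: (p10, p4, p9) → 96.5606
  f2: (p10, p7, p13) → 52.6943
  f3: (p1, p4, p9) → 49.0319
  f4: (p1, p7, p9) → 66.7005
  f5: (p1, p7, p0) → 89.2046
  f6: (p5, p10, p13) → 16.8094
  f7: (p6, p7, p9) → 21.7531
  f8: (p6, p10, p9) → 30.2074
  f9: (p6, p10, p7) → 14.2603
  f10: (p2, p1, p0) → 21.4999
  f11: (p2, p1, p4) → 19.0624
  f12: (p2, p5, p0) → 29.0162
  f13: (p2, p10, p4) → 41.8212
  f14: (p2, p5, p10) → 84.7187
  f15: (p8, p7, p0) → 80.5807
  f16: (p8, p5, p0) → 26.0146
  f17: (p8, p7, p13) → 39.3441
  f18: (p8, p5, p13) → 13.4781
Σ area = 792.758

Euler: V−E+F = 11−27+18 = 2.

facets=18 area=792.758


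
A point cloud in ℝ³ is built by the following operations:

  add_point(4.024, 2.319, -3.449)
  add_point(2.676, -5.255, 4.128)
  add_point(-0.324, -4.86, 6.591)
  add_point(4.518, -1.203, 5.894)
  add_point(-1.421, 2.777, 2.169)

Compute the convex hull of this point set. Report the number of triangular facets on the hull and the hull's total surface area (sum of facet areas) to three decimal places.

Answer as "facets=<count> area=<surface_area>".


facets=6 area=140.641

Points on the hull: [0, 1, 2, 3, 4] (5 of 5).

Area of each hull facet:
  f1: (p2, p3, p4) → 23.9251
  f2: (p0, p3, p4) → 30.8885
  f3: (p0, p2, p4) → 33.9884
  f4: (p1, p2, p3) → 9.3391
  f5: (p1, p0, p3) → 23.8842
  f6: (p1, p0, p2) → 18.6157
Σ area = 140.641

Euler: V−E+F = 5−9+6 = 2.


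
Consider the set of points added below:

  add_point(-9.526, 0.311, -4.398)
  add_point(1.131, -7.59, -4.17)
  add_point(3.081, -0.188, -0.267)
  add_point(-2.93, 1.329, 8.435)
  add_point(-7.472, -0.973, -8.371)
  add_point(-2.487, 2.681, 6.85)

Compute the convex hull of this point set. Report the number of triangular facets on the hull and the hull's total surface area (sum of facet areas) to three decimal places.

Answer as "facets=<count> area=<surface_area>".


facets=8 area=320.754

6 of the 6 inputs are extreme points: [0, 1, 2, 3, 4, 5].

Per-facet area ½‖(b−a)×(c−a)‖:
  f1: (p3, p1, p0) → 90.2590
  f2: (p3, p1, p2) → 42.7418
  f3: (p4, p1, p0) → 26.6594
  f4: (p4, p1, p2) → 49.3696
  f5: (p5, p3, p0) → 13.1510
  f6: (p5, p3, p2) → 8.8087
  f7: (p5, p4, p0) → 26.5835
  f8: (p5, p4, p2) → 63.1811
Σ area = 320.754

Euler: V−E+F = 6−12+8 = 2.


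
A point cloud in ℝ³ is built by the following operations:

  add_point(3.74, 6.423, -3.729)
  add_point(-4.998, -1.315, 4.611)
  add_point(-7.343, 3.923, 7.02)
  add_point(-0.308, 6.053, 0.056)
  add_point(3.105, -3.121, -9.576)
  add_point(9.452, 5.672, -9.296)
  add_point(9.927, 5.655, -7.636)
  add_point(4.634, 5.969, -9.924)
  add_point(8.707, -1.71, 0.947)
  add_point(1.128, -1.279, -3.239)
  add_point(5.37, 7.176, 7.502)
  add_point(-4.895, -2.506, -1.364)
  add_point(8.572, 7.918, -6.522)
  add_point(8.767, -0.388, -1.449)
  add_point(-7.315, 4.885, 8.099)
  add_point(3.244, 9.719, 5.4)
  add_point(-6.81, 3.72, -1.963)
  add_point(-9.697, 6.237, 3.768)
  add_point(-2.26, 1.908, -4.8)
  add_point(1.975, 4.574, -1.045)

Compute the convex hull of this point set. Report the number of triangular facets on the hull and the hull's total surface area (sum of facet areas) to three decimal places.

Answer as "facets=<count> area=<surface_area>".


Extreme-point indices: [1, 2, 4, 5, 6, 7, 8, 10, 11, 12, 13, 14, 15, 16, 17] — 15 of 20 on the boundary.

Triangle areas on the boundary:
  f1: (p11, p1, p17) → 27.1298
  f2: (p14, p15, p17) → 30.3507
  f3: (p16, p7, p17) → 32.1909
  f4: (p16, p7, p4) → 61.8647
  f5: (p16, p11, p17) → 20.7211
  f6: (p16, p11, p4) → 36.8706
  f7: (p5, p7, p4) → 22.3406
  f8: (p12, p15, p17) → 86.3161
  f9: (p12, p7, p17) → 54.8778
  f10: (p12, p5, p7) → 8.8064
  f11: (p12, p5, p6) → 2.4021
  f12: (p2, p1, p17) → 13.5610
  f13: (p2, p14, p17) → 3.2812
  f14: (p2, p14, p1) → 2.4310
  f15: (p10, p14, p15) → 23.2898
  f16: (p10, p14, p1) → 47.4930
  f17: (p10, p12, p6) → 18.4843
  f18: (p10, p12, p15) → 25.4613
  f19: (p8, p10, p1) → 73.2002
  f20: (p8, p11, p4) → 65.5592
  f21: (p8, p11, p1) → 41.5722
  f22: (p8, p10, p6) → 65.5598
  f23: (p13, p5, p4) → 46.2327
  f24: (p13, p8, p4) → 11.7274
  f25: (p13, p5, p6) → 5.7128
  f26: (p13, p8, p6) → 3.4226
Σ area = 830.859

Euler characteristic 15−39+26 = 2 ✓

facets=26 area=830.859


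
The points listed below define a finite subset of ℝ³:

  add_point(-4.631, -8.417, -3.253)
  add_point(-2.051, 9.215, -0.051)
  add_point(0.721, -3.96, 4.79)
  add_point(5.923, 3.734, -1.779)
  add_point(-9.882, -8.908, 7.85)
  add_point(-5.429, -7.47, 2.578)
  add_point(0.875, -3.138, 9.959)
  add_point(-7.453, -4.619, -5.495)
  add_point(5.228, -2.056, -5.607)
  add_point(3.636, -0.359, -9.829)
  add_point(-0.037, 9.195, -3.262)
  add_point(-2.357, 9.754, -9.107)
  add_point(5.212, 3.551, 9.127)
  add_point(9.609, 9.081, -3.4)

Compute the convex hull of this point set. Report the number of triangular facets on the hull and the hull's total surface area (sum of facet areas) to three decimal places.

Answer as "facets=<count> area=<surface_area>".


Extreme-point indices: [0, 1, 2, 4, 6, 7, 8, 9, 11, 12, 13] — 11 of 14 on the boundary.

Area of each hull facet:
  f1: (p9, p11, p13) → 68.7510
  f2: (p7, p11, p4) → 93.2285
  f3: (p7, p9, p11) → 73.2749
  f4: (p1, p11, p13) → 53.4215
  f5: (p1, p12, p13) → 73.9797
  f6: (p1, p11, p4) → 88.0762
  f7: (p1, p12, p4) → 124.9594
  f8: (p0, p7, p4) → 31.6212
  f9: (p0, p7, p9) → 32.9942
  f10: (p8, p9, p13) → 29.3040
  f11: (p8, p12, p13) → 83.3693
  f12: (p8, p0, p9) → 28.7342
  f13: (p6, p12, p4) → 26.8669
  f14: (p6, p8, p12) → 61.9128
  f15: (p6, p0, p4) → 73.9873
  f16: (p2, p8, p0) → 55.5511
  f17: (p2, p6, p0) → 15.6681
  f18: (p2, p6, p8) → 15.5697
Σ area = 1031.270

Check V−E+F: 11 − 27 + 18 = 2.

facets=18 area=1031.270


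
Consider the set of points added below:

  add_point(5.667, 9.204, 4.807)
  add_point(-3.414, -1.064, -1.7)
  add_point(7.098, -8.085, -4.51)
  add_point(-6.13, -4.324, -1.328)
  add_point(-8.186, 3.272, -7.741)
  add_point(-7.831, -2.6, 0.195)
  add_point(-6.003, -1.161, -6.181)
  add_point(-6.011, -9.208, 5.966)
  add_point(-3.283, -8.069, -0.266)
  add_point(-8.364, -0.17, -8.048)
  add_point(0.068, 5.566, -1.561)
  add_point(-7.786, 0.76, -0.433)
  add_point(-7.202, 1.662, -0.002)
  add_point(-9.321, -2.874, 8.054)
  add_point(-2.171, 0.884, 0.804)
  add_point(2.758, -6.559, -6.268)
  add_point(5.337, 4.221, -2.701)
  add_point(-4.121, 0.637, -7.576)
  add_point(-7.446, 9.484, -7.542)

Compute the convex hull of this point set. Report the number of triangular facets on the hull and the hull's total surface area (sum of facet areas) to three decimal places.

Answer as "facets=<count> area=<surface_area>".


facets=18 area=942.515

11 of the 19 inputs are extreme points: [0, 2, 4, 7, 8, 9, 13, 15, 16, 17, 18].

Triangle areas on the boundary:
  f1: (p0, p18, p13) → 158.3017
  f2: (p7, p9, p13) → 60.0885
  f3: (p7, p0, p13) → 71.9718
  f4: (p7, p0, p2) → 158.3362
  f5: (p4, p18, p13) → 50.0424
  f6: (p4, p9, p13) → 28.2060
  f7: (p4, p9, p18) → 0.9497
  f8: (p17, p9, p18) → 20.2354
  f9: (p16, p0, p2) → 42.7429
  f10: (p16, p0, p18) → 65.6476
  f11: (p8, p7, p2) → 27.3248
  f12: (p8, p7, p9) → 35.9659
  f13: (p15, p8, p2) → 20.2217
  f14: (p15, p8, p9) → 50.8601
  f15: (p15, p17, p9) → 18.2152
  f16: (p15, p17, p18) → 19.5230
  f17: (p15, p16, p2) → 28.6685
  f18: (p15, p16, p18) → 85.2140
Σ area = 942.515

Check V−E+F: 11 − 27 + 18 = 2.


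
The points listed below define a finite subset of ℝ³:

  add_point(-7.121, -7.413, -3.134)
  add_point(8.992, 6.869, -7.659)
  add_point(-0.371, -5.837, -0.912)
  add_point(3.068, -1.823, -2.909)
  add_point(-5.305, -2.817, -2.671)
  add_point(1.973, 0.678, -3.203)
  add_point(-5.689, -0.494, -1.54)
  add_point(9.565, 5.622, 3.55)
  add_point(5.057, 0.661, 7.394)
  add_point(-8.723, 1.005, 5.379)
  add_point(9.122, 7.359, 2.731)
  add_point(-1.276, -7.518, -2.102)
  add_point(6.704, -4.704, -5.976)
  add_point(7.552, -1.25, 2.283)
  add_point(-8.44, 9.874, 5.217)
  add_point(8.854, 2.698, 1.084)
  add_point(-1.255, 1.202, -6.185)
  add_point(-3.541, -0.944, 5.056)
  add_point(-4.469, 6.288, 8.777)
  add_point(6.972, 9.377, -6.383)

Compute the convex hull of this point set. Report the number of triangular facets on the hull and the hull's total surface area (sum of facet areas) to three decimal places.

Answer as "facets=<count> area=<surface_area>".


facets=26 area=952.346

Hull vertices (15/20): indices [0, 1, 7, 8, 9, 10, 11, 12, 13, 14, 15, 16, 17, 18, 19].

Facet areas (half cross-product norm):
  f1: (p17, p8, p9) → 14.7210
  f2: (p17, p8, p11) → 45.0048
  f3: (p18, p14, p9) → 23.8545
  f4: (p18, p8, p9) → 42.1837
  f5: (p18, p8, p7) → 41.8608
  f6: (p15, p1, p7) → 18.2674
  f7: (p15, p12, p1) → 48.2719
  f8: (p13, p8, p11) → 34.4935
  f9: (p13, p12, p11) → 41.1173
  f10: (p13, p15, p12) → 19.3019
  f11: (p13, p8, p7) → 20.5607
  f12: (p13, p15, p7) → 6.9435
  f13: (p10, p19, p14) → 85.2076
  f14: (p10, p18, p7) → 14.6908
  f15: (p10, p18, p14) → 45.7382
  f16: (p10, p1, p7) → 9.4970
  f17: (p10, p19, p1) → 16.5533
  f18: (p0, p14, p9) → 39.3325
  f19: (p0, p17, p9) → 30.5507
  f20: (p0, p17, p11) → 29.4388
  f21: (p0, p12, p11) → 17.7379
  f22: (p16, p19, p14) → 92.8265
  f23: (p16, p0, p14) → 87.0132
  f24: (p16, p19, p1) → 20.0079
  f25: (p16, p12, p1) → 53.3974
  f26: (p16, p0, p12) → 53.7735
Σ area = 952.346

Euler characteristic 15−39+26 = 2 ✓


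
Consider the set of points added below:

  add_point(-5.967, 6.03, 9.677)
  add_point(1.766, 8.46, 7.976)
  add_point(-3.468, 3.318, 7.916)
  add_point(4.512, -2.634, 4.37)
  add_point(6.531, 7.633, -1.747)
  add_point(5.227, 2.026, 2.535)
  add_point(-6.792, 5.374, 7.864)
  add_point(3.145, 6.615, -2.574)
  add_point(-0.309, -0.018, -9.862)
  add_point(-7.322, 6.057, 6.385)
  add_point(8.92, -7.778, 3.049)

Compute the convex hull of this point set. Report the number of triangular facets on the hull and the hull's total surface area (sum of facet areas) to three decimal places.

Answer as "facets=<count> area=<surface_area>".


facets=12 area=634.066

8 of the 11 inputs are extreme points: [0, 1, 4, 6, 7, 8, 9, 10].

Triangle areas on the boundary:
  f1: (p0, p1, p9) → 14.5451
  f2: (p0, p1, p10) → 75.2920
  f3: (p4, p1, p9) → 50.1275
  f4: (p4, p1, p10) → 87.8727
  f5: (p4, p8, p10) → 102.0339
  f6: (p6, p0, p9) → 1.2016
  f7: (p6, p0, p10) → 21.9607
  f8: (p6, p8, p9) → 13.8392
  f9: (p6, p8, p10) → 161.3030
  f10: (p7, p8, p9) → 70.8613
  f11: (p7, p4, p9) → 20.5486
  f12: (p7, p4, p8) → 14.4804
Σ area = 634.066

Euler characteristic 8−18+12 = 2 ✓


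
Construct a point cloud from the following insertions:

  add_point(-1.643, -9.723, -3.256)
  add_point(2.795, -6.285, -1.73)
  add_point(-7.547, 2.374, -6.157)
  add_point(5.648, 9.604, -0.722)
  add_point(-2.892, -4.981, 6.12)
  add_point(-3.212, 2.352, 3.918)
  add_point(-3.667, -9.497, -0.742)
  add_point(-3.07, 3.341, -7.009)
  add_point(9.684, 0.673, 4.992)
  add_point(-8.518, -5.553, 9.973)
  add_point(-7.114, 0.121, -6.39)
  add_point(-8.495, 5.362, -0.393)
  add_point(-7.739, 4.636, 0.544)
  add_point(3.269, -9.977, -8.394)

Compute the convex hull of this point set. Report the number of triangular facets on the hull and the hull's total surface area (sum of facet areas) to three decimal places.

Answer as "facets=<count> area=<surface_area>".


Hull vertices (12/14): indices [0, 2, 3, 5, 6, 7, 8, 9, 10, 11, 12, 13].

Facet areas (half cross-product norm):
  f1: (p3, p8, p9) → 112.5946
  f2: (p13, p3, p8) → 103.5649
  f3: (p6, p8, p9) → 108.4628
  f4: (p6, p13, p8) → 89.0241
  f5: (p11, p2, p9) → 47.4799
  f6: (p7, p13, p3) → 90.2855
  f7: (p7, p11, p3) → 54.5712
  f8: (p7, p11, p2) → 14.9594
  f9: (p10, p7, p13) → 37.6834
  f10: (p10, p7, p2) → 5.3716
  f11: (p10, p2, p9) → 19.5932
  f12: (p10, p6, p9) → 72.3535
  f13: (p5, p3, p9) → 21.7421
  f14: (p0, p6, p13) → 1.0522
  f15: (p0, p10, p13) → 41.0414
  f16: (p0, p10, p6) → 18.7160
  f17: (p12, p11, p3) → 9.7185
  f18: (p12, p5, p3) → 37.4136
  f19: (p12, p11, p9) → 5.8613
  f20: (p12, p5, p9) → 33.5898
Σ area = 925.079

Euler characteristic 12−30+20 = 2 ✓

facets=20 area=925.079
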